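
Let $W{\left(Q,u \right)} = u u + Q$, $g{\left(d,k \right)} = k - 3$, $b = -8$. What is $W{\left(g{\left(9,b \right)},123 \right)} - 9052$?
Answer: $6066$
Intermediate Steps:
$g{\left(d,k \right)} = -3 + k$ ($g{\left(d,k \right)} = k - 3 = -3 + k$)
$W{\left(Q,u \right)} = Q + u^{2}$ ($W{\left(Q,u \right)} = u^{2} + Q = Q + u^{2}$)
$W{\left(g{\left(9,b \right)},123 \right)} - 9052 = \left(\left(-3 - 8\right) + 123^{2}\right) - 9052 = \left(-11 + 15129\right) - 9052 = 15118 - 9052 = 6066$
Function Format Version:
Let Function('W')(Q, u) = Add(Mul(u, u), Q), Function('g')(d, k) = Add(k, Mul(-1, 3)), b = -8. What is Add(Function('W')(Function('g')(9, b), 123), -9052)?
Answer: 6066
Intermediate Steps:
Function('g')(d, k) = Add(-3, k) (Function('g')(d, k) = Add(k, -3) = Add(-3, k))
Function('W')(Q, u) = Add(Q, Pow(u, 2)) (Function('W')(Q, u) = Add(Pow(u, 2), Q) = Add(Q, Pow(u, 2)))
Add(Function('W')(Function('g')(9, b), 123), -9052) = Add(Add(Add(-3, -8), Pow(123, 2)), -9052) = Add(Add(-11, 15129), -9052) = Add(15118, -9052) = 6066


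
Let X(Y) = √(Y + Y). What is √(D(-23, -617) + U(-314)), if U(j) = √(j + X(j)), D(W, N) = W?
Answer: √(-23 + √2*√(-157 + I*√157)) ≈ 1.7597 + 5.0389*I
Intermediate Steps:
X(Y) = √2*√Y (X(Y) = √(2*Y) = √2*√Y)
U(j) = √(j + √2*√j)
√(D(-23, -617) + U(-314)) = √(-23 + √(-314 + √2*√(-314))) = √(-23 + √(-314 + √2*(I*√314))) = √(-23 + √(-314 + 2*I*√157))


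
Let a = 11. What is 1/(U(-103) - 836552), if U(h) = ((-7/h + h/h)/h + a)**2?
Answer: -112550881/94141071607391 ≈ -1.1956e-6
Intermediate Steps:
U(h) = (11 + (1 - 7/h)/h)**2 (U(h) = ((-7/h + h/h)/h + 11)**2 = ((-7/h + 1)/h + 11)**2 = ((1 - 7/h)/h + 11)**2 = (11 + (1 - 7/h)/h)**2)
1/(U(-103) - 836552) = 1/((-7 - 103 + 11*(-103)**2)**2/(-103)**4 - 836552) = 1/((-7 - 103 + 11*10609)**2/112550881 - 836552) = 1/((-7 - 103 + 116699)**2/112550881 - 836552) = 1/((1/112550881)*116589**2 - 836552) = 1/((1/112550881)*13592994921 - 836552) = 1/(13592994921/112550881 - 836552) = 1/(-94141071607391/112550881) = -112550881/94141071607391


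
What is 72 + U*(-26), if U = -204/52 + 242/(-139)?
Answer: 30478/139 ≈ 219.27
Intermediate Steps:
U = -10235/1807 (U = -204*1/52 + 242*(-1/139) = -51/13 - 242/139 = -10235/1807 ≈ -5.6641)
72 + U*(-26) = 72 - 10235/1807*(-26) = 72 + 20470/139 = 30478/139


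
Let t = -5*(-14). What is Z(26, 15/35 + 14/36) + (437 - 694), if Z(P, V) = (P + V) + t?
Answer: -20183/126 ≈ -160.18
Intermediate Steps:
t = 70
Z(P, V) = 70 + P + V (Z(P, V) = (P + V) + 70 = 70 + P + V)
Z(26, 15/35 + 14/36) + (437 - 694) = (70 + 26 + (15/35 + 14/36)) + (437 - 694) = (70 + 26 + (15*(1/35) + 14*(1/36))) - 257 = (70 + 26 + (3/7 + 7/18)) - 257 = (70 + 26 + 103/126) - 257 = 12199/126 - 257 = -20183/126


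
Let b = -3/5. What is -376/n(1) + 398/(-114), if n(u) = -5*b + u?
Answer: -5557/57 ≈ -97.491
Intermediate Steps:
b = -3/5 (b = -3*1/5 = -3/5 ≈ -0.60000)
n(u) = 3 + u (n(u) = -5*(-3/5) + u = 3 + u)
-376/n(1) + 398/(-114) = -376/(3 + 1) + 398/(-114) = -376/4 + 398*(-1/114) = -376*1/4 - 199/57 = -94 - 199/57 = -5557/57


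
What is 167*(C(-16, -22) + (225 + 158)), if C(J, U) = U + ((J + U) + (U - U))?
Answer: 53941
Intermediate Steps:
C(J, U) = J + 2*U (C(J, U) = U + ((J + U) + 0) = U + (J + U) = J + 2*U)
167*(C(-16, -22) + (225 + 158)) = 167*((-16 + 2*(-22)) + (225 + 158)) = 167*((-16 - 44) + 383) = 167*(-60 + 383) = 167*323 = 53941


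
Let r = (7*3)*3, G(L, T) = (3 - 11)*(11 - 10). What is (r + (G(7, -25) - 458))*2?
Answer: -806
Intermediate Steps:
G(L, T) = -8 (G(L, T) = -8*1 = -8)
r = 63 (r = 21*3 = 63)
(r + (G(7, -25) - 458))*2 = (63 + (-8 - 458))*2 = (63 - 466)*2 = -403*2 = -806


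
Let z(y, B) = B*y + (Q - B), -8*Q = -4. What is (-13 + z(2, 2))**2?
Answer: 441/4 ≈ 110.25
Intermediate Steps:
Q = 1/2 (Q = -1/8*(-4) = 1/2 ≈ 0.50000)
z(y, B) = 1/2 - B + B*y (z(y, B) = B*y + (1/2 - B) = 1/2 - B + B*y)
(-13 + z(2, 2))**2 = (-13 + (1/2 - 1*2 + 2*2))**2 = (-13 + (1/2 - 2 + 4))**2 = (-13 + 5/2)**2 = (-21/2)**2 = 441/4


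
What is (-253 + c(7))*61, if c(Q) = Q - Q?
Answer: -15433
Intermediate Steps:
c(Q) = 0
(-253 + c(7))*61 = (-253 + 0)*61 = -253*61 = -15433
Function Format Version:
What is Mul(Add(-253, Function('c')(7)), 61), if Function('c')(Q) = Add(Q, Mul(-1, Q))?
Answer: -15433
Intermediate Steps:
Function('c')(Q) = 0
Mul(Add(-253, Function('c')(7)), 61) = Mul(Add(-253, 0), 61) = Mul(-253, 61) = -15433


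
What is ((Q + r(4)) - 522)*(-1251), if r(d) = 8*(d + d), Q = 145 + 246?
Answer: 83817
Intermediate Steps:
Q = 391
r(d) = 16*d (r(d) = 8*(2*d) = 16*d)
((Q + r(4)) - 522)*(-1251) = ((391 + 16*4) - 522)*(-1251) = ((391 + 64) - 522)*(-1251) = (455 - 522)*(-1251) = -67*(-1251) = 83817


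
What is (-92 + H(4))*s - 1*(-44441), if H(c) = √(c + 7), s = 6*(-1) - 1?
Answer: 45085 - 7*√11 ≈ 45062.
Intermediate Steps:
s = -7 (s = -6 - 1 = -7)
H(c) = √(7 + c)
(-92 + H(4))*s - 1*(-44441) = (-92 + √(7 + 4))*(-7) - 1*(-44441) = (-92 + √11)*(-7) + 44441 = (644 - 7*√11) + 44441 = 45085 - 7*√11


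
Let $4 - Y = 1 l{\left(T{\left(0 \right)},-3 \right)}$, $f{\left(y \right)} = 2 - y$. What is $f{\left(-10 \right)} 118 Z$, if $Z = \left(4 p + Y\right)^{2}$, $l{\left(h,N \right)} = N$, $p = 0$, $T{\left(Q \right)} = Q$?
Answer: $69384$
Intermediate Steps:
$Y = 7$ ($Y = 4 - 1 \left(-3\right) = 4 - -3 = 4 + 3 = 7$)
$Z = 49$ ($Z = \left(4 \cdot 0 + 7\right)^{2} = \left(0 + 7\right)^{2} = 7^{2} = 49$)
$f{\left(-10 \right)} 118 Z = \left(2 - -10\right) 118 \cdot 49 = \left(2 + 10\right) 118 \cdot 49 = 12 \cdot 118 \cdot 49 = 1416 \cdot 49 = 69384$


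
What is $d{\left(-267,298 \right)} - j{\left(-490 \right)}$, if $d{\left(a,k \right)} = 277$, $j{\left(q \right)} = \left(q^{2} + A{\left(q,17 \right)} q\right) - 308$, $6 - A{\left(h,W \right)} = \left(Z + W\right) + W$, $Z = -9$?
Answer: $-248825$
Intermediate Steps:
$A{\left(h,W \right)} = 15 - 2 W$ ($A{\left(h,W \right)} = 6 - \left(\left(-9 + W\right) + W\right) = 6 - \left(-9 + 2 W\right) = 15 - 2 W$)
$j{\left(q \right)} = -308 + q^{2} - 19 q$ ($j{\left(q \right)} = \left(q^{2} + \left(15 - 34\right) q\right) - 308 = \left(q^{2} - 19 q\right) - 308 = -308 + q^{2} - 19 q$)
$d{\left(-267,298 \right)} - j{\left(-490 \right)} = 277 - \left(-308 + \left(-490\right)^{2} - -9310\right) = 277 - \left(-308 + 240100 + 9310\right) = 277 - 249102 = -248825$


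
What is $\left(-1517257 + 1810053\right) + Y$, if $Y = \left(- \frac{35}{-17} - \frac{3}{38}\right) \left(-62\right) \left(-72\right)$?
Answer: $\frac{97427836}{323} \approx 3.0163 \cdot 10^{5}$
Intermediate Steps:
$Y = \frac{2854728}{323}$ ($Y = \left(\left(-35\right) \left(- \frac{1}{17}\right) - \frac{3}{38}\right) \left(-62\right) \left(-72\right) = \left(\frac{35}{17} - \frac{3}{38}\right) \left(-62\right) \left(-72\right) = \frac{1279}{646} \left(-62\right) \left(-72\right) = \left(- \frac{39649}{323}\right) \left(-72\right) = \frac{2854728}{323} \approx 8838.2$)
$\left(-1517257 + 1810053\right) + Y = \left(-1517257 + 1810053\right) + \frac{2854728}{323} = 292796 + \frac{2854728}{323} = \frac{97427836}{323}$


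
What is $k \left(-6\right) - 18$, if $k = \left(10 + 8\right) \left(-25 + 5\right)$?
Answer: $2142$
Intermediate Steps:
$k = -360$ ($k = 18 \left(-20\right) = -360$)
$k \left(-6\right) - 18 = \left(-360\right) \left(-6\right) - 18 = 2160 - 18 = 2142$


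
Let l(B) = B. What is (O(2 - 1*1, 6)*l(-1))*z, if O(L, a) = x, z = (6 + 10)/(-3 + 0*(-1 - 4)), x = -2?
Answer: -32/3 ≈ -10.667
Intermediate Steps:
z = -16/3 (z = 16/(-3 + 0*(-5)) = 16/(-3 + 0) = 16/(-3) = 16*(-⅓) = -16/3 ≈ -5.3333)
O(L, a) = -2
(O(2 - 1*1, 6)*l(-1))*z = -2*(-1)*(-16/3) = 2*(-16/3) = -32/3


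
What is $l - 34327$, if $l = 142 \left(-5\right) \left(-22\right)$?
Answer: $-18707$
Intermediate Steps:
$l = 15620$ ($l = \left(-710\right) \left(-22\right) = 15620$)
$l - 34327 = 15620 - 34327 = -18707$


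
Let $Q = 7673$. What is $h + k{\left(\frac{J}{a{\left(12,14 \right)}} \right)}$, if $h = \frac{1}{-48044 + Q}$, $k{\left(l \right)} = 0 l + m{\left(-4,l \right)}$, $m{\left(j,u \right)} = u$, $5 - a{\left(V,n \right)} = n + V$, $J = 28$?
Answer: $- \frac{17943}{13457} \approx -1.3334$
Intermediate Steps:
$a{\left(V,n \right)} = 5 - V - n$ ($a{\left(V,n \right)} = 5 - \left(n + V\right) = 5 - \left(V + n\right) = 5 - V - n$)
$k{\left(l \right)} = l$ ($k{\left(l \right)} = 0 l + l = 0 + l = l$)
$h = - \frac{1}{40371}$ ($h = \frac{1}{-48044 + 7673} = \frac{1}{-40371} = - \frac{1}{40371} \approx -2.477 \cdot 10^{-5}$)
$h + k{\left(\frac{J}{a{\left(12,14 \right)}} \right)} = - \frac{1}{40371} + \frac{28}{5 - 12 - 14} = - \frac{1}{40371} + \frac{28}{-21} = - \frac{1}{40371} + 28 \left(- \frac{1}{21}\right) = - \frac{1}{40371} - \frac{4}{3} = - \frac{17943}{13457}$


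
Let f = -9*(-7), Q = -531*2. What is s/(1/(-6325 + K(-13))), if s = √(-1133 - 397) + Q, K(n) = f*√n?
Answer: 3*(354 - I*√170)*(6325 - 63*I*√13) ≈ 6.7083e+6 - 4.8864e+5*I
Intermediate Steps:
Q = -1062
f = 63
K(n) = 63*√n
s = -1062 + 3*I*√170 (s = √(-1133 - 397) - 1062 = √(-1530) - 1062 = 3*I*√170 - 1062 = -1062 + 3*I*√170 ≈ -1062.0 + 39.115*I)
s/(1/(-6325 + K(-13))) = (-1062 + 3*I*√170)/(1/(-6325 + 63*√(-13))) = (-1062 + 3*I*√170)/(1/(-6325 + 63*(I*√13))) = (-1062 + 3*I*√170)/(1/(-6325 + 63*I*√13)) = (-1062 + 3*I*√170)*(-6325 + 63*I*√13) = (-6325 + 63*I*√13)*(-1062 + 3*I*√170)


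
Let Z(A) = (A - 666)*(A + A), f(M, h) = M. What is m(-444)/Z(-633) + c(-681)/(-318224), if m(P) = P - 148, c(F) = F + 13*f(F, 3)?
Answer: 3872649637/130832546904 ≈ 0.029600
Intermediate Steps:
Z(A) = 2*A*(-666 + A) (Z(A) = (-666 + A)*(2*A) = 2*A*(-666 + A))
c(F) = 14*F (c(F) = F + 13*F = 14*F)
m(P) = -148 + P
m(-444)/Z(-633) + c(-681)/(-318224) = (-148 - 444)/((2*(-633)*(-666 - 633))) + (14*(-681))/(-318224) = -592/(2*(-633)*(-1299)) - 9534*(-1/318224) = -592/1644534 + 4767/159112 = -592*1/1644534 + 4767/159112 = -296/822267 + 4767/159112 = 3872649637/130832546904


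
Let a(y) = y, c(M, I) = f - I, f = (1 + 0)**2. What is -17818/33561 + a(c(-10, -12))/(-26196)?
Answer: -155732207/293054652 ≈ -0.53141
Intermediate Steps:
f = 1 (f = 1**2 = 1)
c(M, I) = 1 - I
-17818/33561 + a(c(-10, -12))/(-26196) = -17818/33561 + (1 - 1*(-12))/(-26196) = -17818*1/33561 + (1 + 12)*(-1/26196) = -17818/33561 + 13*(-1/26196) = -17818/33561 - 13/26196 = -155732207/293054652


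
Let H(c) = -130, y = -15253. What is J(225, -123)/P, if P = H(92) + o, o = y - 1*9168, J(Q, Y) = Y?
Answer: 123/24551 ≈ 0.0050100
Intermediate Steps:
o = -24421 (o = -15253 - 1*9168 = -15253 - 9168 = -24421)
P = -24551 (P = -130 - 24421 = -24551)
J(225, -123)/P = -123/(-24551) = -123*(-1/24551) = 123/24551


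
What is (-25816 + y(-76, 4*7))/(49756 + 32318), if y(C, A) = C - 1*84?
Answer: -12988/41037 ≈ -0.31649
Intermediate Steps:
y(C, A) = -84 + C (y(C, A) = C - 84 = -84 + C)
(-25816 + y(-76, 4*7))/(49756 + 32318) = (-25816 + (-84 - 76))/(49756 + 32318) = (-25816 - 160)/82074 = -25976*1/82074 = -12988/41037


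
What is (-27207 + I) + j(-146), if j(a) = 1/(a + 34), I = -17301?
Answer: -4984897/112 ≈ -44508.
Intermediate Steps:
j(a) = 1/(34 + a)
(-27207 + I) + j(-146) = (-27207 - 17301) + 1/(34 - 146) = -44508 + 1/(-112) = -44508 - 1/112 = -4984897/112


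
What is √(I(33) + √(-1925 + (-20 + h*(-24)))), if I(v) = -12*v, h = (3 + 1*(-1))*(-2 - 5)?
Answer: √(-396 + I*√1609) ≈ 1.0066 + 19.925*I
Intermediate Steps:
h = -14 (h = (3 - 1)*(-7) = 2*(-7) = -14)
√(I(33) + √(-1925 + (-20 + h*(-24)))) = √(-12*33 + √(-1925 + (-20 - 14*(-24)))) = √(-396 + √(-1925 + (-20 + 336))) = √(-396 + √(-1925 + 316)) = √(-396 + √(-1609)) = √(-396 + I*√1609)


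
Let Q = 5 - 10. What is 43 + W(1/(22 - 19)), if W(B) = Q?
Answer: 38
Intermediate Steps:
Q = -5
W(B) = -5
43 + W(1/(22 - 19)) = 43 - 5 = 38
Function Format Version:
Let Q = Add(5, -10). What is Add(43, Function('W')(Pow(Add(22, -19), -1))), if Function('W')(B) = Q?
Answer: 38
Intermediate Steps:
Q = -5
Function('W')(B) = -5
Add(43, Function('W')(Pow(Add(22, -19), -1))) = Add(43, -5) = 38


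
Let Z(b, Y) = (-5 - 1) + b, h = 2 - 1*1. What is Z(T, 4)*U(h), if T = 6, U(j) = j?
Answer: 0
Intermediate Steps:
h = 1 (h = 2 - 1 = 1)
Z(b, Y) = -6 + b
Z(T, 4)*U(h) = (-6 + 6)*1 = 0*1 = 0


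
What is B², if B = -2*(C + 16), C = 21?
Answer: 5476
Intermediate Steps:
B = -74 (B = -2*(21 + 16) = -2*37 = -74)
B² = (-74)² = 5476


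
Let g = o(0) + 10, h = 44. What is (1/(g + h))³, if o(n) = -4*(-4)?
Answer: 1/343000 ≈ 2.9155e-6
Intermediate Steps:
o(n) = 16
g = 26 (g = 16 + 10 = 26)
(1/(g + h))³ = (1/(26 + 44))³ = (1/70)³ = 1/343000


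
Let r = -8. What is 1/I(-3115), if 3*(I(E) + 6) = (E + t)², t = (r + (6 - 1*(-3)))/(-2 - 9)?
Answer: 121/391385526 ≈ 3.0916e-7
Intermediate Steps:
t = -1/11 (t = (-8 + (6 - 1*(-3)))/(-2 - 9) = (-8 + (6 + 3))/(-11) = (-8 + 9)*(-1/11) = 1*(-1/11) = -1/11 ≈ -0.090909)
I(E) = -6 + (-1/11 + E)²/3 (I(E) = -6 + (E - 1/11)²/3 = -6 + (-1/11 + E)²/3)
1/I(-3115) = 1/(-6 + (-1 + 11*(-3115))²/363) = 1/(-6 + (-1 - 34265)²/363) = 1/(-6 + (1/363)*(-34266)²) = 1/(-6 + (1/363)*1174158756) = 1/(-6 + 391386252/121) = 1/(391385526/121) = 121/391385526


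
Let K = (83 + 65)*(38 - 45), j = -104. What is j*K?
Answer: 107744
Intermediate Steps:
K = -1036 (K = 148*(-7) = -1036)
j*K = -104*(-1036) = 107744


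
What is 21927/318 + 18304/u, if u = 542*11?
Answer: 2068931/28726 ≈ 72.023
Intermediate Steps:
u = 5962
21927/318 + 18304/u = 21927/318 + 18304/5962 = 21927*(1/318) + 18304*(1/5962) = 7309/106 + 832/271 = 2068931/28726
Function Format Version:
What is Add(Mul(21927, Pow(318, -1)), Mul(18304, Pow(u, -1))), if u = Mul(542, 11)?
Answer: Rational(2068931, 28726) ≈ 72.023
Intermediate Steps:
u = 5962
Add(Mul(21927, Pow(318, -1)), Mul(18304, Pow(u, -1))) = Add(Mul(21927, Pow(318, -1)), Mul(18304, Pow(5962, -1))) = Add(Mul(21927, Rational(1, 318)), Mul(18304, Rational(1, 5962))) = Add(Rational(7309, 106), Rational(832, 271)) = Rational(2068931, 28726)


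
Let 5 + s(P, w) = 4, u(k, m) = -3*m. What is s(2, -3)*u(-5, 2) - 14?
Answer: -8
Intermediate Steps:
s(P, w) = -1 (s(P, w) = -5 + 4 = -1)
s(2, -3)*u(-5, 2) - 14 = -(-3)*2 - 14 = -1*(-6) - 14 = 6 - 14 = -8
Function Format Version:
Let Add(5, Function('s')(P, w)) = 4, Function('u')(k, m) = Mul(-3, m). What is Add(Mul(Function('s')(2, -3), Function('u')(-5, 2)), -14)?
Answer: -8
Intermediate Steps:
Function('s')(P, w) = -1 (Function('s')(P, w) = Add(-5, 4) = -1)
Add(Mul(Function('s')(2, -3), Function('u')(-5, 2)), -14) = Add(Mul(-1, Mul(-3, 2)), -14) = Add(Mul(-1, -6), -14) = Add(6, -14) = -8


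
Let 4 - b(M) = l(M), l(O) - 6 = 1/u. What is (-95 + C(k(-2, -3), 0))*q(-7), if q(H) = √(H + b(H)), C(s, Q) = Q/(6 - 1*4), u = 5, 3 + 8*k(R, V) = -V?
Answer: -19*I*√230 ≈ -288.15*I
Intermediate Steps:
k(R, V) = -3/8 - V/8 (k(R, V) = -3/8 + (-V)/8 = -3/8 - V/8)
l(O) = 31/5 (l(O) = 6 + 1/5 = 6 + ⅕ = 31/5)
b(M) = -11/5 (b(M) = 4 - 1*31/5 = 4 - 31/5 = -11/5)
C(s, Q) = Q/2 (C(s, Q) = Q/(6 - 4) = Q/2)
q(H) = √(-11/5 + H) (q(H) = √(H - 11/5) = √(-11/5 + H))
(-95 + C(k(-2, -3), 0))*q(-7) = (-95 + (½)*0)*(√(-55 + 25*(-7))/5) = (-95 + 0)*(√(-55 - 175)/5) = -19*√(-230) = -19*I*√230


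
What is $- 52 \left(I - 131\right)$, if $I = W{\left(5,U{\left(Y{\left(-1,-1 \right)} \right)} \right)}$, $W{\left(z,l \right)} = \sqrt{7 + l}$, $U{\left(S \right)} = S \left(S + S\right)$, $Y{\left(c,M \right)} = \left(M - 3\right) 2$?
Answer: $6812 - 156 \sqrt{15} \approx 6207.8$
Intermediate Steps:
$Y{\left(c,M \right)} = -6 + 2 M$ ($Y{\left(c,M \right)} = \left(-3 + M\right) 2 = -6 + 2 M$)
$U{\left(S \right)} = 2 S^{2}$ ($U{\left(S \right)} = S 2 S = 2 S^{2}$)
$I = 3 \sqrt{15}$ ($I = \sqrt{7 + 2 \left(-6 + 2 \left(-1\right)\right)^{2}} = \sqrt{7 + 2 \left(-6 - 2\right)^{2}} = \sqrt{7 + 2 \left(-8\right)^{2}} = \sqrt{7 + 2 \cdot 64} = \sqrt{7 + 128} = \sqrt{135} = 3 \sqrt{15} \approx 11.619$)
$- 52 \left(I - 131\right) = - 52 \left(3 \sqrt{15} - 131\right) = - 52 \left(-131 + 3 \sqrt{15}\right) = 6812 - 156 \sqrt{15}$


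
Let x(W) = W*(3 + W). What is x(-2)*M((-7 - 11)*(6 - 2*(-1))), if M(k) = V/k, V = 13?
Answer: 13/72 ≈ 0.18056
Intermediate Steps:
M(k) = 13/k
x(-2)*M((-7 - 11)*(6 - 2*(-1))) = (-2*(3 - 2))*(13/(((-7 - 11)*(6 - 2*(-1))))) = (-2*1)*(13/((-18*(6 + 2)))) = -26/((-18*8)) = -26/(-144) = -26*(-1)/144 = -2*(-13/144) = 13/72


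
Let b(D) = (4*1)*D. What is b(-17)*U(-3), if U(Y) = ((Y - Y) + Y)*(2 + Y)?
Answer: -204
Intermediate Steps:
U(Y) = Y*(2 + Y) (U(Y) = (0 + Y)*(2 + Y) = Y*(2 + Y))
b(D) = 4*D
b(-17)*U(-3) = (4*(-17))*(-3*(2 - 3)) = -(-204)*(-1) = -68*3 = -204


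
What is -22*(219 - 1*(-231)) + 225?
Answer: -9675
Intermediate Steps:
-22*(219 - 1*(-231)) + 225 = -22*(219 + 231) + 225 = -22*450 + 225 = -9900 + 225 = -9675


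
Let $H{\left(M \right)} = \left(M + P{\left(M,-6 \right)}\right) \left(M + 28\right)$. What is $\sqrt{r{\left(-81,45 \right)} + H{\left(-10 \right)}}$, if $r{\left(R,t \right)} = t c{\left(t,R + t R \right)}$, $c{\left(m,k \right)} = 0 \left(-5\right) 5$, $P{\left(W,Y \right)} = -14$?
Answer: $12 i \sqrt{3} \approx 20.785 i$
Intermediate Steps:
$c{\left(m,k \right)} = 0$ ($c{\left(m,k \right)} = 0 \cdot 5 = 0$)
$r{\left(R,t \right)} = 0$ ($r{\left(R,t \right)} = t 0 = 0$)
$H{\left(M \right)} = \left(-14 + M\right) \left(28 + M\right)$ ($H{\left(M \right)} = \left(M - 14\right) \left(M + 28\right) = \left(-14 + M\right) \left(28 + M\right)$)
$\sqrt{r{\left(-81,45 \right)} + H{\left(-10 \right)}} = \sqrt{0 + \left(-392 + \left(-10\right)^{2} + 14 \left(-10\right)\right)} = \sqrt{0 - 432} = \sqrt{-432} = 12 i \sqrt{3}$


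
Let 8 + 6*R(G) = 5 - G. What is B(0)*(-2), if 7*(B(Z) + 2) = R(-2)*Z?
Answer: 4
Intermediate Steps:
R(G) = -1/2 - G/6 (R(G) = -4/3 + (5 - G)/6 = -4/3 + (5/6 - G/6) = -1/2 - G/6)
B(Z) = -2 - Z/42 (B(Z) = -2 + ((-1/2 - 1/6*(-2))*Z)/7 = -2 + ((-1/2 + 1/3)*Z)/7 = -2 + (-Z/6)/7 = -2 - Z/42)
B(0)*(-2) = (-2 - 1/42*0)*(-2) = (-2 + 0)*(-2) = -2*(-2) = 4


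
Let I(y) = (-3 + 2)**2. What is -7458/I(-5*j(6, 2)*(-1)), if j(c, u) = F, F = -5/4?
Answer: -7458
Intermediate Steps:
F = -5/4 (F = -5*1/4 = -5/4 ≈ -1.2500)
j(c, u) = -5/4
I(y) = 1 (I(y) = (-1)**2 = 1)
-7458/I(-5*j(6, 2)*(-1)) = -7458/1 = -7458*1 = -7458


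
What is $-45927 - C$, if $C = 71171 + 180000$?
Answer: $-297098$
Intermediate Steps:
$C = 251171$
$-45927 - C = -45927 - 251171 = -297098$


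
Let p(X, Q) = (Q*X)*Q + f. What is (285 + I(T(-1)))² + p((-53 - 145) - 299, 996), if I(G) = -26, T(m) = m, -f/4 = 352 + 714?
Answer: -492969135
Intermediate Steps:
f = -4264 (f = -4*(352 + 714) = -4*1066 = -4264)
p(X, Q) = -4264 + X*Q² (p(X, Q) = (Q*X)*Q - 4264 = X*Q² - 4264 = -4264 + X*Q²)
(285 + I(T(-1)))² + p((-53 - 145) - 299, 996) = (285 - 26)² + (-4264 + ((-53 - 145) - 299)*996²) = 259² + (-4264 + (-198 - 299)*992016) = 67081 + (-4264 - 497*992016) = 67081 + (-4264 - 493031952) = 67081 - 493036216 = -492969135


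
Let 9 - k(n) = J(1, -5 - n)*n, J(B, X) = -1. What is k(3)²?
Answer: 144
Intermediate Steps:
k(n) = 9 + n (k(n) = 9 - (-1)*n = 9 + n)
k(3)² = (9 + 3)² = 12² = 144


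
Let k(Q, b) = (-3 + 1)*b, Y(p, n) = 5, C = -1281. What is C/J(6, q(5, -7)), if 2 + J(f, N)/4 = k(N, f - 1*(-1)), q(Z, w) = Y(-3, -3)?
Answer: 1281/64 ≈ 20.016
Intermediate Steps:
q(Z, w) = 5
k(Q, b) = -2*b
J(f, N) = -16 - 8*f (J(f, N) = -8 + 4*(-2*(f - 1*(-1))) = -8 + 4*(-2*(f + 1)) = -8 + 4*(-2*(1 + f)) = -8 + 4*(-2 - 2*f) = -8 + (-8 - 8*f) = -16 - 8*f)
C/J(6, q(5, -7)) = -1281/(-16 - 8*6) = -1281/(-16 - 48) = -1281/(-64) = -1281*(-1/64) = 1281/64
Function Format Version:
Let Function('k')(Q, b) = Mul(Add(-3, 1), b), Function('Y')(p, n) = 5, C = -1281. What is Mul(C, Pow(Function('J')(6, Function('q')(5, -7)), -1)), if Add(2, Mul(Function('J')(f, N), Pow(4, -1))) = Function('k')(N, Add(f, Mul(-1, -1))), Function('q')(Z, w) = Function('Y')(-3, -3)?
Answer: Rational(1281, 64) ≈ 20.016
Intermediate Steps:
Function('q')(Z, w) = 5
Function('k')(Q, b) = Mul(-2, b)
Function('J')(f, N) = Add(-16, Mul(-8, f)) (Function('J')(f, N) = Add(-8, Mul(4, Mul(-2, Add(f, Mul(-1, -1))))) = Add(-8, Mul(4, Mul(-2, Add(f, 1)))) = Add(-8, Mul(4, Mul(-2, Add(1, f)))) = Add(-8, Mul(4, Add(-2, Mul(-2, f)))) = Add(-8, Add(-8, Mul(-8, f))) = Add(-16, Mul(-8, f)))
Mul(C, Pow(Function('J')(6, Function('q')(5, -7)), -1)) = Mul(-1281, Pow(Add(-16, Mul(-8, 6)), -1)) = Mul(-1281, Pow(Add(-16, -48), -1)) = Mul(-1281, Pow(-64, -1)) = Mul(-1281, Rational(-1, 64)) = Rational(1281, 64)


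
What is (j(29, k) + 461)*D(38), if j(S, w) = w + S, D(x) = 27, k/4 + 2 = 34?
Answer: 16686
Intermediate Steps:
k = 128 (k = -8 + 4*34 = -8 + 136 = 128)
j(S, w) = S + w
(j(29, k) + 461)*D(38) = ((29 + 128) + 461)*27 = (157 + 461)*27 = 618*27 = 16686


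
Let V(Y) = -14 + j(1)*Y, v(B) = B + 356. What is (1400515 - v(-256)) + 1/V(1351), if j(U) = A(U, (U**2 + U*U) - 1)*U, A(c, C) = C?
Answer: 1872354856/1337 ≈ 1.4004e+6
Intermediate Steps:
v(B) = 356 + B
j(U) = U*(-1 + 2*U**2) (j(U) = ((U**2 + U*U) - 1)*U = ((U**2 + U**2) - 1)*U = (2*U**2 - 1)*U = (-1 + 2*U**2)*U = U*(-1 + 2*U**2))
V(Y) = -14 + Y (V(Y) = -14 + (-1*1 + 2*1**3)*Y = -14 + (-1 + 2*1)*Y = -14 + (-1 + 2)*Y = -14 + 1*Y = -14 + Y)
(1400515 - v(-256)) + 1/V(1351) = (1400515 - (356 - 256)) + 1/(-14 + 1351) = (1400515 - 1*100) + 1/1337 = (1400515 - 100) + 1/1337 = 1400415 + 1/1337 = 1872354856/1337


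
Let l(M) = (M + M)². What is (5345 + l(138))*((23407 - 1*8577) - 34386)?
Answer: -1594224676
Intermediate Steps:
l(M) = 4*M² (l(M) = (2*M)² = 4*M²)
(5345 + l(138))*((23407 - 1*8577) - 34386) = (5345 + 4*138²)*((23407 - 1*8577) - 34386) = (5345 + 4*19044)*((23407 - 8577) - 34386) = (5345 + 76176)*(14830 - 34386) = 81521*(-19556) = -1594224676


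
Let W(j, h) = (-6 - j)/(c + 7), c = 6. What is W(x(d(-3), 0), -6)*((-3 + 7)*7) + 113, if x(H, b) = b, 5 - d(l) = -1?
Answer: 1301/13 ≈ 100.08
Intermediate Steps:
d(l) = 6 (d(l) = 5 - 1*(-1) = 5 + 1 = 6)
W(j, h) = -6/13 - j/13 (W(j, h) = (-6 - j)/(6 + 7) = (-6 - j)/13 = (-6 - j)*(1/13) = -6/13 - j/13)
W(x(d(-3), 0), -6)*((-3 + 7)*7) + 113 = (-6/13 - 1/13*0)*((-3 + 7)*7) + 113 = (-6/13 + 0)*(4*7) + 113 = -6/13*28 + 113 = -168/13 + 113 = 1301/13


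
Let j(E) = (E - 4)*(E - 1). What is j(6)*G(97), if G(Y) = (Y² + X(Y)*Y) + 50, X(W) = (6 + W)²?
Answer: 10385320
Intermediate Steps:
j(E) = (-1 + E)*(-4 + E) (j(E) = (-4 + E)*(-1 + E) = (-1 + E)*(-4 + E))
G(Y) = 50 + Y² + Y*(6 + Y)² (G(Y) = (Y² + (6 + Y)²*Y) + 50 = (Y² + Y*(6 + Y)²) + 50 = 50 + Y² + Y*(6 + Y)²)
j(6)*G(97) = (4 + 6² - 5*6)*(50 + 97² + 97*(6 + 97)²) = (4 + 36 - 30)*(50 + 9409 + 97*103²) = 10*(50 + 9409 + 97*10609) = 10*(50 + 9409 + 1029073) = 10*1038532 = 10385320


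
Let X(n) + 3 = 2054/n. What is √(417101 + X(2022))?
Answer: √426325663155/1011 ≈ 645.83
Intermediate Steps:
X(n) = -3 + 2054/n
√(417101 + X(2022)) = √(417101 + (-3 + 2054/2022)) = √(417101 + (-3 + 2054*(1/2022))) = √(417101 + (-3 + 1027/1011)) = √(417101 - 2006/1011) = √(421687105/1011) = √426325663155/1011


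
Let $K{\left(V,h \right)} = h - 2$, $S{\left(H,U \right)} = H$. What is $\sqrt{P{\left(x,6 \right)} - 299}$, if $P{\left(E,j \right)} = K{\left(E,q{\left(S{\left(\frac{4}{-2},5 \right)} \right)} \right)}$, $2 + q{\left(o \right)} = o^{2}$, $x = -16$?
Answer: $i \sqrt{299} \approx 17.292 i$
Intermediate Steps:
$q{\left(o \right)} = -2 + o^{2}$
$K{\left(V,h \right)} = -2 + h$
$P{\left(E,j \right)} = 0$ ($P{\left(E,j \right)} = -2 - \left(2 - \left(\frac{4}{-2}\right)^{2}\right) = -2 - \left(2 - \left(4 \left(- \frac{1}{2}\right)\right)^{2}\right) = -2 - \left(2 - \left(-2\right)^{2}\right) = -2 + \left(-2 + 4\right) = -2 + 2 = 0$)
$\sqrt{P{\left(x,6 \right)} - 299} = \sqrt{0 - 299} = \sqrt{-299} = i \sqrt{299}$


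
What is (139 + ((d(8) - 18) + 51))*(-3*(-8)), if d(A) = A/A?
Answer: 4152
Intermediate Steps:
d(A) = 1
(139 + ((d(8) - 18) + 51))*(-3*(-8)) = (139 + ((1 - 18) + 51))*(-3*(-8)) = (139 + (-17 + 51))*24 = (139 + 34)*24 = 173*24 = 4152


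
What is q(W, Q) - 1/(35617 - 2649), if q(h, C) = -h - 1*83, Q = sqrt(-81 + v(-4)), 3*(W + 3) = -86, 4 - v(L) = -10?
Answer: -5077075/98904 ≈ -51.333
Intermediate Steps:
v(L) = 14 (v(L) = 4 - 1*(-10) = 4 + 10 = 14)
W = -95/3 (W = -3 + (1/3)*(-86) = -3 - 86/3 = -95/3 ≈ -31.667)
Q = I*sqrt(67) (Q = sqrt(-81 + 14) = sqrt(-67) = I*sqrt(67) ≈ 8.1853*I)
q(h, C) = -83 - h (q(h, C) = -h - 83 = -83 - h)
q(W, Q) - 1/(35617 - 2649) = (-83 - 1*(-95/3)) - 1/(35617 - 2649) = (-83 + 95/3) - 1/32968 = -154/3 - 1*1/32968 = -154/3 - 1/32968 = -5077075/98904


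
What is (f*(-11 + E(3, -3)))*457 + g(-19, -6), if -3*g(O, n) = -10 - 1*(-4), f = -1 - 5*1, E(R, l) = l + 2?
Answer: 32906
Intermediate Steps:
E(R, l) = 2 + l
f = -6 (f = -1 - 5 = -6)
g(O, n) = 2 (g(O, n) = -(-10 - 1*(-4))/3 = -(-10 + 4)/3 = -⅓*(-6) = 2)
(f*(-11 + E(3, -3)))*457 + g(-19, -6) = -6*(-11 + (2 - 3))*457 + 2 = -6*(-11 - 1)*457 + 2 = -6*(-12)*457 + 2 = 72*457 + 2 = 32904 + 2 = 32906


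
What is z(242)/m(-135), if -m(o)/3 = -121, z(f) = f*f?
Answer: 484/3 ≈ 161.33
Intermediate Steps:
z(f) = f**2
m(o) = 363 (m(o) = -3*(-121) = 363)
z(242)/m(-135) = 242**2/363 = 58564*(1/363) = 484/3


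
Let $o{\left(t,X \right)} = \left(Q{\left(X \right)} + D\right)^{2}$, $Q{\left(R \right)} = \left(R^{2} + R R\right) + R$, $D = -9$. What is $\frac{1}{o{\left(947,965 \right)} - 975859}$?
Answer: $\frac{1}{3472280944977} \approx 2.88 \cdot 10^{-13}$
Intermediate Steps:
$Q{\left(R \right)} = R + 2 R^{2}$ ($Q{\left(R \right)} = \left(R^{2} + R^{2}\right) + R = 2 R^{2} + R = R + 2 R^{2}$)
$o{\left(t,X \right)} = \left(-9 + X \left(1 + 2 X\right)\right)^{2}$ ($o{\left(t,X \right)} = \left(X \left(1 + 2 X\right) - 9\right)^{2} = \left(-9 + X \left(1 + 2 X\right)\right)^{2}$)
$\frac{1}{o{\left(947,965 \right)} - 975859} = \frac{1}{\left(-9 + 965 \left(1 + 2 \cdot 965\right)\right)^{2} - 975859} = \frac{1}{\left(-9 + 965 \left(1 + 1930\right)\right)^{2} - 975859} = \frac{1}{\left(-9 + 965 \cdot 1931\right)^{2} - 975859} = \frac{1}{\left(-9 + 1863415\right)^{2} - 975859} = \frac{1}{1863406^{2} - 975859} = \frac{1}{3472281920836 - 975859} = \frac{1}{3472280944977}$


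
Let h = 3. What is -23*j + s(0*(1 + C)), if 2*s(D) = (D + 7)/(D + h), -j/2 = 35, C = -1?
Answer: 9667/6 ≈ 1611.2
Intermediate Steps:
j = -70 (j = -2*35 = -70)
s(D) = (7 + D)/(2*(3 + D)) (s(D) = ((D + 7)/(D + 3))/2 = ((7 + D)/(3 + D))/2 = (7 + D)/(2*(3 + D)))
-23*j + s(0*(1 + C)) = -23*(-70) + (7 + 0*(1 - 1))/(2*(3 + 0*(1 - 1))) = 1610 + (7 + 0*0)/(2*(3 + 0*0)) = 1610 + (7 + 0)/(2*(3 + 0)) = 1610 + (½)*7/3 = 1610 + (½)*(⅓)*7 = 1610 + 7/6 = 9667/6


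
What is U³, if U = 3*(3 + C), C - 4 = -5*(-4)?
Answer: 531441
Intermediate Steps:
C = 24 (C = 4 - 5*(-4) = 4 + 20 = 24)
U = 81 (U = 3*(3 + 24) = 3*27 = 81)
U³ = 81³ = 531441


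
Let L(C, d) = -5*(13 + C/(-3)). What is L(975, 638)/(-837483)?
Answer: -520/279161 ≈ -0.0018627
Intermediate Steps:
L(C, d) = -65 + 5*C/3 (L(C, d) = -5*(13 - C/3) = -65 + 5*C/3)
L(975, 638)/(-837483) = (-65 + (5/3)*975)/(-837483) = (-65 + 1625)*(-1/837483) = 1560*(-1/837483) = -520/279161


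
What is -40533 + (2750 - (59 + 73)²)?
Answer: -55207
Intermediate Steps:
-40533 + (2750 - (59 + 73)²) = -40533 + (2750 - 1*132²) = -40533 + (2750 - 1*17424) = -40533 + (2750 - 17424) = -40533 - 14674 = -55207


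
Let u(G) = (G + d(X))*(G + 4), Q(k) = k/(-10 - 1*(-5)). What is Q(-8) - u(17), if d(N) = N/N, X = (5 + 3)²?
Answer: -1882/5 ≈ -376.40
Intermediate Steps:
X = 64 (X = 8² = 64)
Q(k) = -k/5 (Q(k) = k/(-10 + 5) = k/(-5) = k*(-⅕) = -k/5)
d(N) = 1
u(G) = (1 + G)*(4 + G) (u(G) = (G + 1)*(G + 4) = (1 + G)*(4 + G))
Q(-8) - u(17) = -⅕*(-8) - (4 + 17² + 5*17) = 8/5 - (4 + 289 + 85) = 8/5 - 1*378 = 8/5 - 378 = -1882/5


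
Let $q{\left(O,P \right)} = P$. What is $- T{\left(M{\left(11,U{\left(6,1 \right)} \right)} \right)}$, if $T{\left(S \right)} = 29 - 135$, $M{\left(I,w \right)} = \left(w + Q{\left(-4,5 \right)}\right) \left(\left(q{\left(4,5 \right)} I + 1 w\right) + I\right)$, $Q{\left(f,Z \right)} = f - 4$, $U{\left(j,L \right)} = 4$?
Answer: $106$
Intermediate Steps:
$Q{\left(f,Z \right)} = -4 + f$
$M{\left(I,w \right)} = \left(-8 + w\right) \left(w + 6 I\right)$ ($M{\left(I,w \right)} = \left(w - 8\right) \left(\left(5 I + 1 w\right) + I\right) = \left(w - 8\right) \left(\left(5 I + w\right) + I\right) = \left(-8 + w\right) \left(\left(w + 5 I\right) + I\right) = \left(-8 + w\right) \left(w + 6 I\right)$)
$T{\left(S \right)} = -106$ ($T{\left(S \right)} = 29 - 135 = -106$)
$- T{\left(M{\left(11,U{\left(6,1 \right)} \right)} \right)} = \left(-1\right) \left(-106\right) = 106$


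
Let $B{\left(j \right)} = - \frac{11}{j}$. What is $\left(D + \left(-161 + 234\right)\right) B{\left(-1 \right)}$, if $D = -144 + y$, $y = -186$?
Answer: $-2827$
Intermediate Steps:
$D = -330$ ($D = -144 - 186 = -330$)
$\left(D + \left(-161 + 234\right)\right) B{\left(-1 \right)} = \left(-330 + \left(-161 + 234\right)\right) \left(- \frac{11}{-1}\right) = \left(-330 + 73\right) \left(\left(-11\right) \left(-1\right)\right) = \left(-257\right) 11 = -2827$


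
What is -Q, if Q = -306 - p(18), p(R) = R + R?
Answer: 342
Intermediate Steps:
p(R) = 2*R
Q = -342 (Q = -306 - 2*18 = -306 - 1*36 = -306 - 36 = -342)
-Q = -1*(-342) = 342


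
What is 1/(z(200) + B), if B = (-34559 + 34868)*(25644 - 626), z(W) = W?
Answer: 1/7730762 ≈ 1.2935e-7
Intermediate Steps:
B = 7730562 (B = 309*25018 = 7730562)
1/(z(200) + B) = 1/(200 + 7730562) = 1/7730762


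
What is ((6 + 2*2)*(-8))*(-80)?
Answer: 6400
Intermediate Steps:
((6 + 2*2)*(-8))*(-80) = ((6 + 4)*(-8))*(-80) = (10*(-8))*(-80) = -80*(-80) = 6400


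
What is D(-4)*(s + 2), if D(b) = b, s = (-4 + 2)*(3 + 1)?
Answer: 24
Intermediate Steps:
s = -8 (s = -2*4 = -8)
D(-4)*(s + 2) = -4*(-8 + 2) = -4*(-6) = 24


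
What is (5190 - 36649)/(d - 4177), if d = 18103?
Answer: -31459/13926 ≈ -2.2590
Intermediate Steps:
(5190 - 36649)/(d - 4177) = (5190 - 36649)/(18103 - 4177) = -31459/13926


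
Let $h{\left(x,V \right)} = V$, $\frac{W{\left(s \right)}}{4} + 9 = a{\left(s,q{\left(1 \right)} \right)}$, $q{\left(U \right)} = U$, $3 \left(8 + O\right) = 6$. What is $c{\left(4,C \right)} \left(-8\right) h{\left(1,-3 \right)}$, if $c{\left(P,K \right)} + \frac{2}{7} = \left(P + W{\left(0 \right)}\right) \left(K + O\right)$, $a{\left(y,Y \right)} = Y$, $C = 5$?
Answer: $\frac{4656}{7} \approx 665.14$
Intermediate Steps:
$O = -6$ ($O = -8 + \frac{1}{3} \cdot 6 = -8 + 2 = -6$)
$W{\left(s \right)} = -32$ ($W{\left(s \right)} = -36 + 4 \cdot 1 = -36 + 4 = -32$)
$c{\left(P,K \right)} = - \frac{2}{7} + \left(-32 + P\right) \left(-6 + K\right)$ ($c{\left(P,K \right)} = - \frac{2}{7} + \left(P - 32\right) \left(K - 6\right) = - \frac{2}{7} + \left(-32 + P\right) \left(-6 + K\right)$)
$c{\left(4,C \right)} \left(-8\right) h{\left(1,-3 \right)} = \left(\frac{1342}{7} - 160 - 24 + 5 \cdot 4\right) \left(-8\right) \left(-3\right) = \left(\frac{1342}{7} - 160 - 24 + 20\right) \left(-8\right) \left(-3\right) = \frac{194}{7} \left(-8\right) \left(-3\right) = \left(- \frac{1552}{7}\right) \left(-3\right) = \frac{4656}{7}$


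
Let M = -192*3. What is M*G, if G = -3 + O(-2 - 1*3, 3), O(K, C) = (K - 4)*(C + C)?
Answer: 32832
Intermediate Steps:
M = -576
O(K, C) = 2*C*(-4 + K) (O(K, C) = (-4 + K)*(2*C) = 2*C*(-4 + K))
G = -57 (G = -3 + 2*3*(-4 + (-2 - 1*3)) = -3 + 2*3*(-4 + (-2 - 3)) = -3 + 2*3*(-4 - 5) = -3 + 2*3*(-9) = -3 - 54 = -57)
M*G = -576*(-57) = 32832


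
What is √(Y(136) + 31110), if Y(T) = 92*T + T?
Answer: 3*√4862 ≈ 209.18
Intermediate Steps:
Y(T) = 93*T
√(Y(136) + 31110) = √(93*136 + 31110) = √(12648 + 31110) = √43758 = 3*√4862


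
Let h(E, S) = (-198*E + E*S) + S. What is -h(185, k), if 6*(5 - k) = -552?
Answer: 18588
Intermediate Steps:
k = 97 (k = 5 - ⅙*(-552) = 5 + 92 = 97)
h(E, S) = S - 198*E + E*S
-h(185, k) = -(97 - 198*185 + 185*97) = -(97 - 36630 + 17945) = -1*(-18588) = 18588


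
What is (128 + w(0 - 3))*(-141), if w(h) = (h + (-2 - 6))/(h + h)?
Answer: -36613/2 ≈ -18307.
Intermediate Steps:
w(h) = (-8 + h)/(2*h) (w(h) = (h - 8)/((2*h)) = (-8 + h)*(1/(2*h)) = (-8 + h)/(2*h))
(128 + w(0 - 3))*(-141) = (128 + (-8 + (0 - 3))/(2*(0 - 3)))*(-141) = (128 + (½)*(-8 - 3)/(-3))*(-141) = (128 + (½)*(-⅓)*(-11))*(-141) = (128 + 11/6)*(-141) = (779/6)*(-141) = -36613/2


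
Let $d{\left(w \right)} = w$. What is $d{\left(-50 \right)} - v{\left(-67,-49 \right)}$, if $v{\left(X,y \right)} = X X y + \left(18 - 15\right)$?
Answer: $219908$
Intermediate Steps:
$v{\left(X,y \right)} = 3 + y X^{2}$ ($v{\left(X,y \right)} = X^{2} y + 3 = y X^{2} + 3 = 3 + y X^{2}$)
$d{\left(-50 \right)} - v{\left(-67,-49 \right)} = -50 - \left(3 - 49 \left(-67\right)^{2}\right) = -50 - \left(3 - 219961\right) = -50 - -219958 = -50 + 219958 = 219908$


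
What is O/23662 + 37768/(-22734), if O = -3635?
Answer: -488152253/268965954 ≈ -1.8149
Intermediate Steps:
O/23662 + 37768/(-22734) = -3635/23662 + 37768/(-22734) = -3635*1/23662 + 37768*(-1/22734) = -3635/23662 - 18884/11367 = -488152253/268965954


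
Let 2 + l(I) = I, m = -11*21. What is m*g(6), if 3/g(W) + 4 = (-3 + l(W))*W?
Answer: -693/2 ≈ -346.50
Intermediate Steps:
m = -231
l(I) = -2 + I
g(W) = 3/(-4 + W*(-5 + W)) (g(W) = 3/(-4 + (-3 + (-2 + W))*W) = 3/(-4 + (-5 + W)*W) = 3/(-4 + W*(-5 + W)))
m*g(6) = -693/(-4 + 6**2 - 5*6) = -693/(-4 + 36 - 30) = -693/2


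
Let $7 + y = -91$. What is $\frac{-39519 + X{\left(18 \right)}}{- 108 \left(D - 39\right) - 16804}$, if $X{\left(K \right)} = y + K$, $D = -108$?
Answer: $\frac{39599}{928} \approx 42.671$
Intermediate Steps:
$y = -98$ ($y = -7 - 91 = -98$)
$X{\left(K \right)} = -98 + K$
$\frac{-39519 + X{\left(18 \right)}}{- 108 \left(D - 39\right) - 16804} = \frac{-39519 + \left(-98 + 18\right)}{- 108 \left(-108 - 39\right) - 16804} = \frac{-39519 - 80}{\left(-108\right) \left(-147\right) + \left(-21492 + 4688\right)} = - \frac{39599}{15876 - 16804} = - \frac{39599}{-928} = \left(-39599\right) \left(- \frac{1}{928}\right) = \frac{39599}{928}$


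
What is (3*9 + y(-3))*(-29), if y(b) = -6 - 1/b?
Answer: -1856/3 ≈ -618.67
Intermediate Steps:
y(b) = -6 - 1/b
(3*9 + y(-3))*(-29) = (3*9 + (-6 - 1/(-3)))*(-29) = (27 + (-6 - 1*(-⅓)))*(-29) = (27 + (-6 + ⅓))*(-29) = (27 - 17/3)*(-29) = (64/3)*(-29) = -1856/3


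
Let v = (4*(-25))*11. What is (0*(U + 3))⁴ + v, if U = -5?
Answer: -1100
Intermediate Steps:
v = -1100 (v = -100*11 = -1100)
(0*(U + 3))⁴ + v = (0*(-5 + 3))⁴ - 1100 = (0*(-2))⁴ - 1100 = 0⁴ - 1100 = 0 - 1100 = -1100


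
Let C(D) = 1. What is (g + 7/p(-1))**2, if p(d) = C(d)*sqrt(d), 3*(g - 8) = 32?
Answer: 2695/9 - 784*I/3 ≈ 299.44 - 261.33*I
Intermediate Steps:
g = 56/3 (g = 8 + (1/3)*32 = 8 + 32/3 = 56/3 ≈ 18.667)
p(d) = sqrt(d) (p(d) = 1*sqrt(d) = sqrt(d))
(g + 7/p(-1))**2 = (56/3 + 7/(sqrt(-1)))**2 = (56/3 + 7/I)**2 = (56/3 + 7*(-I))**2 = (56/3 - 7*I)**2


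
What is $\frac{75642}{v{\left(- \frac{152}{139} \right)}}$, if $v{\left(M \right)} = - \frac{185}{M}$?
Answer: $\frac{11497584}{25715} \approx 447.12$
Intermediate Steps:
$\frac{75642}{v{\left(- \frac{152}{139} \right)}} = \frac{75642}{\left(-185\right) \frac{1}{\left(-152\right) \frac{1}{139}}} = \frac{75642}{\left(-185\right) \frac{1}{- \frac{152}{139}}} = \frac{75642}{\left(-185\right) \left(- \frac{139}{152}\right)} = \frac{75642}{\frac{25715}{152}} = 75642 \cdot \frac{152}{25715} = \frac{11497584}{25715}$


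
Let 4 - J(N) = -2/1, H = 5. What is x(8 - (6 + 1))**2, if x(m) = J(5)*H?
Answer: 900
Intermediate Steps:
J(N) = 6 (J(N) = 4 - (-2)/1 = 4 - (-2) = 4 - 1*(-2) = 4 + 2 = 6)
x(m) = 30 (x(m) = 6*5 = 30)
x(8 - (6 + 1))**2 = 30**2 = 900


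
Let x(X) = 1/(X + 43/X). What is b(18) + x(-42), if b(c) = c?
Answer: 32484/1807 ≈ 17.977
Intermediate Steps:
b(18) + x(-42) = 18 - 42/(43 + (-42)**2) = 18 - 42/(43 + 1764) = 18 - 42/1807 = 32484/1807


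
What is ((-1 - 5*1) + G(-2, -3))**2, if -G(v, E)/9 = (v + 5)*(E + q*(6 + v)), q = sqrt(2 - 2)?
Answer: 5625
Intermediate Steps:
q = 0 (q = sqrt(0) = 0)
G(v, E) = -9*E*(5 + v) (G(v, E) = -9*(v + 5)*(E + 0*(6 + v)) = -9*(5 + v)*(E + 0) = -9*(5 + v)*E = -9*E*(5 + v))
((-1 - 5*1) + G(-2, -3))**2 = ((-1 - 5*1) + 9*(-3)*(-5 - 1*(-2)))**2 = ((-1 - 5) + 9*(-3)*(-5 + 2))**2 = (-6 + 9*(-3)*(-3))**2 = (-6 + 81)**2 = 75**2 = 5625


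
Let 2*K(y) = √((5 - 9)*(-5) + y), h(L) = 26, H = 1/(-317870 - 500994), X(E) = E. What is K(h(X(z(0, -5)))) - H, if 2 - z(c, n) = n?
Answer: 1/818864 + √46/2 ≈ 3.3912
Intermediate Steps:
z(c, n) = 2 - n
H = -1/818864 (H = 1/(-818864) = -1/818864 ≈ -1.2212e-6)
K(y) = √(20 + y)/2 (K(y) = √((5 - 9)*(-5) + y)/2 = √(-4*(-5) + y)/2 = √(20 + y)/2)
K(h(X(z(0, -5)))) - H = √(20 + 26)/2 - 1*(-1/818864) = √46/2 + 1/818864 = 1/818864 + √46/2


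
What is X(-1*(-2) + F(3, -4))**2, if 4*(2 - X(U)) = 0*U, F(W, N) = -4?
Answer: 4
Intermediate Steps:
X(U) = 2 (X(U) = 2 - 0*U = 2 - 1/4*0 = 2 + 0 = 2)
X(-1*(-2) + F(3, -4))**2 = 2**2 = 4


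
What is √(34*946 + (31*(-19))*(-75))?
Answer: √76339 ≈ 276.29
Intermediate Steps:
√(34*946 + (31*(-19))*(-75)) = √(32164 - 589*(-75)) = √(32164 + 44175) = √76339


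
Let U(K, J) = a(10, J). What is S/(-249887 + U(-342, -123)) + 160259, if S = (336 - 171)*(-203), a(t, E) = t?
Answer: 40045071638/249877 ≈ 1.6026e+5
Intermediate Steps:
U(K, J) = 10
S = -33495 (S = 165*(-203) = -33495)
S/(-249887 + U(-342, -123)) + 160259 = -33495/(-249887 + 10) + 160259 = -33495/(-249877) + 160259 = -33495*(-1/249877) + 160259 = 33495/249877 + 160259 = 40045071638/249877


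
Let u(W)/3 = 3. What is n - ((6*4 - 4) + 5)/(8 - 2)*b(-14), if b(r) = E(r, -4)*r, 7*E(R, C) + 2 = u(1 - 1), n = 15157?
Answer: 45646/3 ≈ 15215.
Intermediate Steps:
u(W) = 9 (u(W) = 3*3 = 9)
E(R, C) = 1 (E(R, C) = -2/7 + (⅐)*9 = -2/7 + 9/7 = 1)
b(r) = r (b(r) = 1*r = r)
n - ((6*4 - 4) + 5)/(8 - 2)*b(-14) = 15157 - ((6*4 - 4) + 5)/(8 - 2)*(-14) = 15157 - ((24 - 4) + 5)/6*(-14) = 15157 - (20 + 5)*(⅙)*(-14) = 15157 - 25*(⅙)*(-14) = 15157 - 25*(-14)/6 = 15157 - 1*(-175/3) = 15157 + 175/3 = 45646/3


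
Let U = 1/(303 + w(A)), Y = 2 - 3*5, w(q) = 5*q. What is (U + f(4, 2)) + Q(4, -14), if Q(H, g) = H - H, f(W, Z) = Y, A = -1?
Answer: -3873/298 ≈ -12.997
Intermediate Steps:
Y = -13 (Y = 2 - 15 = -13)
f(W, Z) = -13
Q(H, g) = 0
U = 1/298 (U = 1/(303 + 5*(-1)) = 1/(303 - 5) = 1/298 ≈ 0.0033557)
(U + f(4, 2)) + Q(4, -14) = (1/298 - 13) + 0 = -3873/298 + 0 = -3873/298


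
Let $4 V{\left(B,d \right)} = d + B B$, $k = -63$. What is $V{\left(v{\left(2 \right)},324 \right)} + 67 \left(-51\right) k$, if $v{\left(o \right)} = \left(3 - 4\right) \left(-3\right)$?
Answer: $\frac{861417}{4} \approx 2.1535 \cdot 10^{5}$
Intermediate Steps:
$v{\left(o \right)} = 3$ ($v{\left(o \right)} = \left(-1\right) \left(-3\right) = 3$)
$V{\left(B,d \right)} = \frac{d}{4} + \frac{B^{2}}{4}$ ($V{\left(B,d \right)} = \frac{d + B B}{4} = \frac{d + B^{2}}{4} = \frac{d}{4} + \frac{B^{2}}{4}$)
$V{\left(v{\left(2 \right)},324 \right)} + 67 \left(-51\right) k = \left(\frac{1}{4} \cdot 324 + \frac{3^{2}}{4}\right) + 67 \left(-51\right) \left(-63\right) = \left(81 + \frac{1}{4} \cdot 9\right) - -215271 = \left(81 + \frac{9}{4}\right) + 215271 = \frac{333}{4} + 215271 = \frac{861417}{4}$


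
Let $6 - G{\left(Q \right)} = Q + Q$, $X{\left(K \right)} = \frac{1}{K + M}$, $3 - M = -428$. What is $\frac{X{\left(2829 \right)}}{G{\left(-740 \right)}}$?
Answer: $\frac{1}{4844360} \approx 2.0643 \cdot 10^{-7}$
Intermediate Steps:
$M = 431$ ($M = 3 - -428 = 3 + 428 = 431$)
$X{\left(K \right)} = \frac{1}{431 + K}$ ($X{\left(K \right)} = \frac{1}{K + 431} = \frac{1}{431 + K}$)
$G{\left(Q \right)} = 6 - 2 Q$ ($G{\left(Q \right)} = 6 - \left(Q + Q\right) = 6 - 2 Q$)
$\frac{X{\left(2829 \right)}}{G{\left(-740 \right)}} = \frac{1}{\left(431 + 2829\right) \left(6 - -1480\right)} = \frac{1}{3260 \left(6 + 1480\right)} = \frac{1}{3260 \cdot 1486} = \frac{1}{3260} \cdot \frac{1}{1486} = \frac{1}{4844360}$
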